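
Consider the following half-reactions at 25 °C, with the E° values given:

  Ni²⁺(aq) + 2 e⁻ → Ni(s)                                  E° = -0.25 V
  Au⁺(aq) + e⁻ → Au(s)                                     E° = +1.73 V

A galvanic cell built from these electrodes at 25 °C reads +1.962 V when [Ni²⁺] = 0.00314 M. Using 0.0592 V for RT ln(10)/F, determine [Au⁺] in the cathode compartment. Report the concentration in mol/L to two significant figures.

0.028 M

Au⁺/Au is the cathode, Ni²⁺/Ni the anode: E°cell = +1.98 V, n = 2.
Overall reaction: 2 Au⁺(aq) + Ni(s) → 2 Au(s) + Ni²⁺(aq); Q = [Ni²⁺]^1/[Au⁺]^2.
From E = E° − (0.0592/n) log Q: log Q = (E° − E)·n/0.0592 = (+1.98 − (+1.962))·2/0.0592 = 0.6081.
So 2·log[Au⁺] = 1·log(0.00314) − log Q = -2.5031 − (0.6081) = -3.1112; log[Au⁺] = -3.1112 / 2 = -1.5556; [Au⁺] = 10^(-1.5556) ≈ 0.028 M.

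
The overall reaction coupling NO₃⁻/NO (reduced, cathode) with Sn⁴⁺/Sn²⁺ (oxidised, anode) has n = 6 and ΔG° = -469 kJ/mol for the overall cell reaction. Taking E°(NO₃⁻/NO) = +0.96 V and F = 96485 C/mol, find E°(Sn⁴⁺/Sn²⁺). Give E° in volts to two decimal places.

+0.15 V

E°cell = −ΔG°/(nF) = −(-469×10³)/((6)(96485)) = +0.810 V.
Since NO₃⁻/NO is the cathode and Sn⁴⁺/Sn²⁺ the anode, E°cell = E°(NO₃⁻/NO) − E°(Sn⁴⁺/Sn²⁺).
So E°(Sn⁴⁺/Sn²⁺) = E°(NO₃⁻/NO) − E°cell = (+0.96) − (+0.810) = +0.15 V.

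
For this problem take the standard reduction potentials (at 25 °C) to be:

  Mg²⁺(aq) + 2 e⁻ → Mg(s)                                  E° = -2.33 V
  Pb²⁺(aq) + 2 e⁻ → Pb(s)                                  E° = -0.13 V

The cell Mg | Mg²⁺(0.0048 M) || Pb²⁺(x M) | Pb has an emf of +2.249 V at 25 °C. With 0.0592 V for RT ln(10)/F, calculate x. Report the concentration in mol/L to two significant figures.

Pb²⁺/Pb is the cathode, Mg²⁺/Mg the anode: E°cell = +2.20 V, n = 2.
Overall reaction: Pb²⁺(aq) + Mg(s) → Pb(s) + Mg²⁺(aq); Q = [Mg²⁺]^1/[Pb²⁺]^1.
From E = E° − (0.0592/n) log Q: log Q = (E° − E)·n/0.0592 = (+2.20 − (+2.249))·2/0.0592 = -1.6554.
So 1·log[Pb²⁺] = 1·log(0.0048) − log Q = -2.3188 − (-1.6554) = -0.6634; [Pb²⁺] = 10^(-0.6634) ≈ 0.22 M.

0.22 M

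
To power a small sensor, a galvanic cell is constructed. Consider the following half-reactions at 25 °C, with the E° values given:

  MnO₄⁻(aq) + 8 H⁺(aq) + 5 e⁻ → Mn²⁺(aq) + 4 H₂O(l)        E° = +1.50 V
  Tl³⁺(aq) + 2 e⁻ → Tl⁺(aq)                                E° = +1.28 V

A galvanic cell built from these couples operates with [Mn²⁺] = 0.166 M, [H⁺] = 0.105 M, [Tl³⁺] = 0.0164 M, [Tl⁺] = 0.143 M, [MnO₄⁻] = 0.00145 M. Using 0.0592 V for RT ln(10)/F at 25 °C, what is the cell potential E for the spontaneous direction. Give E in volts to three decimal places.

MnO₄⁻/Mn²⁺ is the cathode (higher E°), Tl³⁺/Tl⁺ the anode: E°cell = +1.50 − (+1.28) = +0.22 V, n = 10.
Overall: 2 MnO₄⁻(aq) + 16 H⁺(aq) + 5 Tl⁺(aq) → 2 Mn²⁺(aq) + 8 H₂O(l) + 5 Tl³⁺(aq)
Q = [Mn²⁺]^2·[Tl³⁺]^5 / ([MnO₄⁻]^2·[H⁺]^16·[Tl⁺]^5); log Q = 15.076.
E = E° − (0.0592/n) log Q = +0.22 − (0.0592/10)(15.076) = +0.131 V.

+0.131 V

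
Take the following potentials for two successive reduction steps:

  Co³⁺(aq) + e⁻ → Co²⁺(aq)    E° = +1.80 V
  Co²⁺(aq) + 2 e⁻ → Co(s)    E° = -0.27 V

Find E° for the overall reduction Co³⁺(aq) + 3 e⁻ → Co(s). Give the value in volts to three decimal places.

+0.420 V

Since ΔG° = −nFE° is additive over sequential reductions, n₃E°₃ = n₁E°₁ + n₂E°₂.
E°₃ = (1×+1.80 + 2×-0.27) / 3 = (+1.260) / 3 = +0.420 V.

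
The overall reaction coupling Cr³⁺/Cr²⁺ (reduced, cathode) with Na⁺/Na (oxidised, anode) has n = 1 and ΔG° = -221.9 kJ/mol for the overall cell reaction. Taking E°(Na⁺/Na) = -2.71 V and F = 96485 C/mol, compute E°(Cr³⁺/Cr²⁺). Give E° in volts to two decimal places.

-0.41 V

E°cell = −ΔG°/(nF) = −(-221.9×10³)/((1)(96485)) = +2.300 V.
Since Cr³⁺/Cr²⁺ is the cathode and Na⁺/Na the anode, E°cell = E°(Cr³⁺/Cr²⁺) − E°(Na⁺/Na).
So E°(Cr³⁺/Cr²⁺) = E°cell + E°(Na⁺/Na) = +2.300 + (-2.71) = -0.41 V.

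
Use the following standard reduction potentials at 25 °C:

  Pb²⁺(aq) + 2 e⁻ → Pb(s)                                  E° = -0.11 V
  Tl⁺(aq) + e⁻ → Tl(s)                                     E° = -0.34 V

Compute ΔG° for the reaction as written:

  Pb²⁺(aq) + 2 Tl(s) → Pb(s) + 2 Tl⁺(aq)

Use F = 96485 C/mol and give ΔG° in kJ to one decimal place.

-44.4 kJ

As written, Pb²⁺/Pb is reduced (cathode) and Tl⁺/Tl is oxidised (anode), so E°cell = (-0.11) − (-0.34) = +0.23 V.
Balancing electrons gives n = 2.
ΔG° = −nFE° = −(2)(96485)(+0.23) = -44,383 J = -44.4 kJ.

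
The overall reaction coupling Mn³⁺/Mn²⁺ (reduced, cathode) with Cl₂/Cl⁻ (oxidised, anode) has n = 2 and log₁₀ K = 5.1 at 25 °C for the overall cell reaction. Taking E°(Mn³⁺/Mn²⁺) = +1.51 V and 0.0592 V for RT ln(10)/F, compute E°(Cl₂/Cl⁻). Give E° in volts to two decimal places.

+1.36 V

E°cell = (0.0592/n)·log K = (0.0592/2)(5.1) = +0.151 V.
Since Mn³⁺/Mn²⁺ is the cathode and Cl₂/Cl⁻ the anode, E°cell = E°(Mn³⁺/Mn²⁺) − E°(Cl₂/Cl⁻).
So E°(Cl₂/Cl⁻) = E°(Mn³⁺/Mn²⁺) − E°cell = (+1.51) − (+0.151) = +1.36 V.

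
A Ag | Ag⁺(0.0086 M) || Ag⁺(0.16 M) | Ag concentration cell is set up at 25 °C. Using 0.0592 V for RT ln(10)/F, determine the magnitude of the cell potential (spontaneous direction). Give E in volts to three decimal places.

+0.075 V

For a concentration cell E°cell = 0. The 0.16 M side is the cathode (reduction is favoured where [Ag⁺] is higher).
With n = 1, E = −(0.0592/1) log([Ag⁺]ₐₙ/[Ag⁺]꜀ₐₜ) = −(0.0592/1) log(0.0086/0.16) = −(0.0592/1)(-1.270) = +0.075 V.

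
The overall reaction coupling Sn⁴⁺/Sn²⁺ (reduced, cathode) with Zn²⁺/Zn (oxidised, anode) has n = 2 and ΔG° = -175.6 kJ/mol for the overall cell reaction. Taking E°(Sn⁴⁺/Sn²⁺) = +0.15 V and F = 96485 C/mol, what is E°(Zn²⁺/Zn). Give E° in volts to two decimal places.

-0.76 V

E°cell = −ΔG°/(nF) = −(-175.6×10³)/((2)(96485)) = +0.910 V.
Since Sn⁴⁺/Sn²⁺ is the cathode and Zn²⁺/Zn the anode, E°cell = E°(Sn⁴⁺/Sn²⁺) − E°(Zn²⁺/Zn).
So E°(Zn²⁺/Zn) = E°(Sn⁴⁺/Sn²⁺) − E°cell = (+0.15) − (+0.910) = -0.76 V.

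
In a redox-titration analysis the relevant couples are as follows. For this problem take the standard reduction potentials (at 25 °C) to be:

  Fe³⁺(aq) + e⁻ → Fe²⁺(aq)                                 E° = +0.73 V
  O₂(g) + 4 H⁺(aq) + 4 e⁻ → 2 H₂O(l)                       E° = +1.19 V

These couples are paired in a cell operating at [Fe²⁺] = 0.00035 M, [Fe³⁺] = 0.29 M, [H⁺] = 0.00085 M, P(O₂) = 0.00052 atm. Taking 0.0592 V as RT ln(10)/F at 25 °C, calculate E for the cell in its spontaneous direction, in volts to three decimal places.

O₂/H₂O is the cathode (higher E°), Fe³⁺/Fe²⁺ the anode: E°cell = +1.19 − (+0.73) = +0.46 V, n = 4.
Overall: O₂(g) + 4 H⁺(aq) + 4 Fe²⁺(aq) → 2 H₂O(l) + 4 Fe³⁺(aq)
Q = [Fe³⁺]^4 / (P(O₂)·[H⁺]^4·[Fe²⁺]^4); log Q = 27.240.
E = E° − (0.0592/n) log Q = +0.46 − (0.0592/4)(27.240) = +0.057 V.

+0.057 V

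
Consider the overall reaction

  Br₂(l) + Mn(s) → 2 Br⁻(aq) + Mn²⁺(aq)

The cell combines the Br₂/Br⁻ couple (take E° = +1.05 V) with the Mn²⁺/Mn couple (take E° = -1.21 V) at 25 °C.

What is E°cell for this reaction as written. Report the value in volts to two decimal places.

The Br₂/Br⁻ couple has the higher reduction potential, so it is the cathode; Mn²⁺/Mn is oxidised at the anode.
E°cell = E°(cathode) − E°(anode) = (+1.05) − (-1.21) = +2.26 V.

+2.26 V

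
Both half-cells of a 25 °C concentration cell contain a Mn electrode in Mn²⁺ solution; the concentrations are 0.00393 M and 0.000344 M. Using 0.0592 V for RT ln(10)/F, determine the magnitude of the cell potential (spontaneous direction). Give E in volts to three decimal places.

For a concentration cell E°cell = 0. The 0.00393 M side is the cathode (reduction is favoured where [Mn²⁺] is higher).
With n = 2, E = −(0.0592/2) log([Mn²⁺]ₐₙ/[Mn²⁺]꜀ₐₜ) = −(0.0592/2) log(0.000344/0.00393) = −(0.0592/2)(-1.058) = +0.031 V.

+0.031 V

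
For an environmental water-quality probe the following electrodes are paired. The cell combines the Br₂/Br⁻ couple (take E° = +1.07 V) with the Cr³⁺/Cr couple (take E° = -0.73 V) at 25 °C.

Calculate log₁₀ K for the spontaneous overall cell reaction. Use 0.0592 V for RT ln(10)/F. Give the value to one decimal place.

Cathode: Br₂/Br⁻; anode: Cr³⁺/Cr. E°cell = +1.80 V, n = 6.
log K = nE°cell / 0.0592 = (6)(+1.80) / 0.0592 = 182.4.

182.4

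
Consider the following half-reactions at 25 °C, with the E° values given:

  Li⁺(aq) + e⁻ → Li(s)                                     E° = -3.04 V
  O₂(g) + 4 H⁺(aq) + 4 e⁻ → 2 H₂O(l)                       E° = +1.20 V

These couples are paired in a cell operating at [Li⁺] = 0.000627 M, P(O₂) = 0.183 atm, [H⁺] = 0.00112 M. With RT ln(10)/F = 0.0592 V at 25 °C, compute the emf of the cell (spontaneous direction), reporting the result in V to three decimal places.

O₂/H₂O is the cathode (higher E°), Li⁺/Li the anode: E°cell = +1.20 − (-3.04) = +4.24 V, n = 4.
Overall: O₂(g) + 4 H⁺(aq) + 4 Li(s) → 2 H₂O(l) + 4 Li⁺(aq)
Q = [Li⁺]^4 / (P(O₂)·[H⁺]^4); log Q = -0.270.
E = E° − (0.0592/n) log Q = +4.24 − (0.0592/4)(-0.270) = +4.244 V.

+4.244 V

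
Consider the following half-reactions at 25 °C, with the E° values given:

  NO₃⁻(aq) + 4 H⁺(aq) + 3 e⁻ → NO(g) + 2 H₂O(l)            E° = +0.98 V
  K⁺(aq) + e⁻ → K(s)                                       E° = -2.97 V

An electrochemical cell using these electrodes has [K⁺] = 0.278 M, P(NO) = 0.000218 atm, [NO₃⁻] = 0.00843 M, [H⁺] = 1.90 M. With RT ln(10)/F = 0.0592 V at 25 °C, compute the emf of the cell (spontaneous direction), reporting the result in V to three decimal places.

NO₃⁻/NO is the cathode (higher E°), K⁺/K the anode: E°cell = +0.98 − (-2.97) = +3.95 V, n = 3.
Overall: NO₃⁻(aq) + 4 H⁺(aq) + 3 K(s) → NO(g) + 2 H₂O(l) + 3 K⁺(aq)
Q = P(NO)·[K⁺]^3 / ([NO₃⁻]·[H⁺]^4); log Q = -4.370.
E = E° − (0.0592/n) log Q = +3.95 − (0.0592/3)(-4.370) = +4.036 V.

+4.036 V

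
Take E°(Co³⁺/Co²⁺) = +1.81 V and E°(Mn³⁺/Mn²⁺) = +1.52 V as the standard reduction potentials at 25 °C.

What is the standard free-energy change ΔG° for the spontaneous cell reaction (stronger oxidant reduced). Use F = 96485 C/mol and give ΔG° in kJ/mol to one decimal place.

Co³⁺/Co²⁺ (E° = +1.81 V) is the cathode; Mn³⁺/Mn²⁺ (E° = +1.52 V) is the anode, so E°cell = +0.29 V.
Balancing electrons gives n = 1 (lcm of 1 and 1).
ΔG° = −nFE° = −(1)(96485)(+0.29) = -27,981 J = -28.0 kJ/mol.

-28.0 kJ/mol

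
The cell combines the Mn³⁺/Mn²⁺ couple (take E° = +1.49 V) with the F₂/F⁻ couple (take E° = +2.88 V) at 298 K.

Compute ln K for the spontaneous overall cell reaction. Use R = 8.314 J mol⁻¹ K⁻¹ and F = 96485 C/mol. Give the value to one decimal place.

Cathode: F₂/F⁻; anode: Mn³⁺/Mn²⁺. E°cell = (+2.88) − (+1.49) = +1.39 V, with n = 2.
ΔG° = −nFE° = −RT ln K, so ln K = nFE°/(RT) = (2)(96485)(+1.39) / ((8.314)(298)) = 108.263.

108.3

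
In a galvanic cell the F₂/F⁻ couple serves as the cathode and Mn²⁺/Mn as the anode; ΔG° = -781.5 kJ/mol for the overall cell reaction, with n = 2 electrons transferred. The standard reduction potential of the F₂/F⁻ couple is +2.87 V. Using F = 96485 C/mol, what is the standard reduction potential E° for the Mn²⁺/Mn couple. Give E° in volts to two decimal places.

E°cell = −ΔG°/(nF) = −(-781.5×10³)/((2)(96485)) = +4.050 V.
Since F₂/F⁻ is the cathode and Mn²⁺/Mn the anode, E°cell = E°(F₂/F⁻) − E°(Mn²⁺/Mn).
So E°(Mn²⁺/Mn) = E°(F₂/F⁻) − E°cell = (+2.87) − (+4.050) = -1.18 V.

-1.18 V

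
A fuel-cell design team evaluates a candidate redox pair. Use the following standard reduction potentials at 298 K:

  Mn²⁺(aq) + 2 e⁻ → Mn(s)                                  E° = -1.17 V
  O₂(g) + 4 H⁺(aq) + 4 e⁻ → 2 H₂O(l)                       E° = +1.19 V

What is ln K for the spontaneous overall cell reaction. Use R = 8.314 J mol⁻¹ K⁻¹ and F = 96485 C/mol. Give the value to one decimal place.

Cathode: O₂/H₂O; anode: Mn²⁺/Mn. E°cell = (+1.19) − (-1.17) = +2.36 V, with n = 4.
ΔG° = −nFE° = −RT ln K, so ln K = nFE°/(RT) = (4)(96485)(+2.36) / ((8.314)(298)) = 367.625.

367.6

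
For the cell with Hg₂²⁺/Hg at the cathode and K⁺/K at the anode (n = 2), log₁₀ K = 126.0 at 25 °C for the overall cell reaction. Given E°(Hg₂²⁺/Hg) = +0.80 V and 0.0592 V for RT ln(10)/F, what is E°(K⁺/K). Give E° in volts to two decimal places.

-2.93 V

E°cell = (0.0592/n)·log K = (0.0592/2)(126.0) = +3.730 V.
Since Hg₂²⁺/Hg is the cathode and K⁺/K the anode, E°cell = E°(Hg₂²⁺/Hg) − E°(K⁺/K).
So E°(K⁺/K) = E°(Hg₂²⁺/Hg) − E°cell = (+0.80) − (+3.730) = -2.93 V.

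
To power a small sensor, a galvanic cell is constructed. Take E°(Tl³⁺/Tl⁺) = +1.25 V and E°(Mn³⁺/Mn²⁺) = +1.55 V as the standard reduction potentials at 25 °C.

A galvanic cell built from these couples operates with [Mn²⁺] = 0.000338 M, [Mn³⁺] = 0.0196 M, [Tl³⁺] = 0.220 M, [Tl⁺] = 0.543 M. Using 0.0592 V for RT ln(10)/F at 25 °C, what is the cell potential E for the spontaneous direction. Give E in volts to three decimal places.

+0.416 V

Mn³⁺/Mn²⁺ is the cathode (higher E°), Tl³⁺/Tl⁺ the anode: E°cell = +1.55 − (+1.25) = +0.30 V, n = 2.
Overall: 2 Mn³⁺(aq) + Tl⁺(aq) → 2 Mn²⁺(aq) + Tl³⁺(aq)
Q = [Mn²⁺]^2·[Tl³⁺] / ([Mn³⁺]^2·[Tl⁺]); log Q = -3.919.
E = E° − (0.0592/n) log Q = +0.30 − (0.0592/2)(-3.919) = +0.416 V.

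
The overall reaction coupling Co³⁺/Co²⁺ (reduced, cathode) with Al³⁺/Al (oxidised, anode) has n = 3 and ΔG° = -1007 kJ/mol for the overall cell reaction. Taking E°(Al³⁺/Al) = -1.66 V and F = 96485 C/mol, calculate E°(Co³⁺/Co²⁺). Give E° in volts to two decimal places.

E°cell = −ΔG°/(nF) = −(-1007×10³)/((3)(96485)) = +3.479 V.
Since Co³⁺/Co²⁺ is the cathode and Al³⁺/Al the anode, E°cell = E°(Co³⁺/Co²⁺) − E°(Al³⁺/Al).
So E°(Co³⁺/Co²⁺) = E°cell + E°(Al³⁺/Al) = +3.479 + (-1.66) = +1.82 V.

+1.82 V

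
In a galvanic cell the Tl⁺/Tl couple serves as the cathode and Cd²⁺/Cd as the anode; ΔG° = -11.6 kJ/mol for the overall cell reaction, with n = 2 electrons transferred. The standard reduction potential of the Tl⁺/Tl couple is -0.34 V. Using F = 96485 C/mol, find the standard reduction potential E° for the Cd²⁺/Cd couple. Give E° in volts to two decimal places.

E°cell = −ΔG°/(nF) = −(-11.6×10³)/((2)(96485)) = +0.060 V.
Since Tl⁺/Tl is the cathode and Cd²⁺/Cd the anode, E°cell = E°(Tl⁺/Tl) − E°(Cd²⁺/Cd).
So E°(Cd²⁺/Cd) = E°(Tl⁺/Tl) − E°cell = (-0.34) − (+0.060) = -0.40 V.

-0.40 V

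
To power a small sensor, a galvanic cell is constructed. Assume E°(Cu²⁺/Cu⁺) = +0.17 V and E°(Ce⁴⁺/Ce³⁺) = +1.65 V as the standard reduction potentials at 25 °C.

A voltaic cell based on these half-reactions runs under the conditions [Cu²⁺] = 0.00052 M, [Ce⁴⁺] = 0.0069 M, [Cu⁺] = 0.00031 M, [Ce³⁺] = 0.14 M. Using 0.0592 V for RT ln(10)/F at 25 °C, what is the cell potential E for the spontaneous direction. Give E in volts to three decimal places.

Ce⁴⁺/Ce³⁺ is the cathode (higher E°), Cu²⁺/Cu⁺ the anode: E°cell = +1.65 − (+0.17) = +1.48 V, n = 1.
Overall: Ce⁴⁺(aq) + Cu⁺(aq) → Ce³⁺(aq) + Cu²⁺(aq)
Q = [Ce³⁺]·[Cu²⁺] / ([Ce⁴⁺]·[Cu⁺]); log Q = 1.532.
E = E° − (0.0592/n) log Q = +1.48 − (0.0592/1)(1.532) = +1.389 V.

+1.389 V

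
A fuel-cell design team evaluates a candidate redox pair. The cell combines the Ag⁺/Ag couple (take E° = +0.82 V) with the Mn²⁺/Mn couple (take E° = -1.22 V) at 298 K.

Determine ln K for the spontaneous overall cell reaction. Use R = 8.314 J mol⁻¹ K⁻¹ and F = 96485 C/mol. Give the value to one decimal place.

158.9

Cathode: Ag⁺/Ag; anode: Mn²⁺/Mn. E°cell = (+0.82) − (-1.22) = +2.04 V, with n = 2.
ΔG° = −nFE° = −RT ln K, so ln K = nFE°/(RT) = (2)(96485)(+2.04) / ((8.314)(298)) = 158.889.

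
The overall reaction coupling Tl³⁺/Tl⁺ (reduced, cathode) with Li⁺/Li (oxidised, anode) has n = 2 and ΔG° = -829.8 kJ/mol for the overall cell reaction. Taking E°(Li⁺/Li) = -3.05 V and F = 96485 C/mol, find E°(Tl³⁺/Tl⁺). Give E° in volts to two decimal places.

+1.25 V

E°cell = −ΔG°/(nF) = −(-829.8×10³)/((2)(96485)) = +4.300 V.
Since Tl³⁺/Tl⁺ is the cathode and Li⁺/Li the anode, E°cell = E°(Tl³⁺/Tl⁺) − E°(Li⁺/Li).
So E°(Tl³⁺/Tl⁺) = E°cell + E°(Li⁺/Li) = +4.300 + (-3.05) = +1.25 V.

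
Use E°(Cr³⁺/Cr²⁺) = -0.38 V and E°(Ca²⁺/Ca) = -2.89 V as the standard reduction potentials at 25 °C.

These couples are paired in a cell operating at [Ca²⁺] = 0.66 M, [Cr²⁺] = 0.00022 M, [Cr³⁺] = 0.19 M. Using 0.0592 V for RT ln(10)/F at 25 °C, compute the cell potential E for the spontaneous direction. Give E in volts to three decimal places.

+2.689 V

Cr³⁺/Cr²⁺ is the cathode (higher E°), Ca²⁺/Ca the anode: E°cell = -0.38 − (-2.89) = +2.51 V, n = 2.
Overall: 2 Cr³⁺(aq) + Ca(s) → 2 Cr²⁺(aq) + Ca²⁺(aq)
Q = [Cr²⁺]^2·[Ca²⁺] / ([Cr³⁺]^2); log Q = -6.053.
E = E° − (0.0592/n) log Q = +2.51 − (0.0592/2)(-6.053) = +2.689 V.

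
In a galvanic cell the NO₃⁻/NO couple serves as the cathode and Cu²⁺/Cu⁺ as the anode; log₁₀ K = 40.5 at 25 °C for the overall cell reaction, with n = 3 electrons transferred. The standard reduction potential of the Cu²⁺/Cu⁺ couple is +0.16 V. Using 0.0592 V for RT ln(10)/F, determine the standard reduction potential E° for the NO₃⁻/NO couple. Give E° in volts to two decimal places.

+0.96 V

E°cell = (0.0592/n)·log K = (0.0592/3)(40.5) = +0.799 V.
Since NO₃⁻/NO is the cathode and Cu²⁺/Cu⁺ the anode, E°cell = E°(NO₃⁻/NO) − E°(Cu²⁺/Cu⁺).
So E°(NO₃⁻/NO) = E°cell + E°(Cu²⁺/Cu⁺) = +0.799 + (+0.16) = +0.96 V.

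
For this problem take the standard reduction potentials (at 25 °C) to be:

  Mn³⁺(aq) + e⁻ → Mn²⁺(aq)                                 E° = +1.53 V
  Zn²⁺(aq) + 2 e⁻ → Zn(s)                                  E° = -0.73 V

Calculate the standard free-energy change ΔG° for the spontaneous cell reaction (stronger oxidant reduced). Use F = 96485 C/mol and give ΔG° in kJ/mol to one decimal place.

-436.1 kJ/mol

Mn³⁺/Mn²⁺ (E° = +1.53 V) is the cathode; Zn²⁺/Zn (E° = -0.73 V) is the anode, so E°cell = +2.26 V.
Balancing electrons gives n = 2 (lcm of 1 and 2).
ΔG° = −nFE° = −(2)(96485)(+2.26) = -436,112 J = -436.1 kJ/mol.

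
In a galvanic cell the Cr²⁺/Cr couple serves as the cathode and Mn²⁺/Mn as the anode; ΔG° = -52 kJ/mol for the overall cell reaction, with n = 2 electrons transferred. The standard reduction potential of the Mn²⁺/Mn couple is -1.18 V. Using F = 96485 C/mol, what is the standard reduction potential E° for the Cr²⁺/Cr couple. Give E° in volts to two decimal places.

-0.91 V

E°cell = −ΔG°/(nF) = −(-52×10³)/((2)(96485)) = +0.269 V.
Since Cr²⁺/Cr is the cathode and Mn²⁺/Mn the anode, E°cell = E°(Cr²⁺/Cr) − E°(Mn²⁺/Mn).
So E°(Cr²⁺/Cr) = E°cell + E°(Mn²⁺/Mn) = +0.269 + (-1.18) = -0.91 V.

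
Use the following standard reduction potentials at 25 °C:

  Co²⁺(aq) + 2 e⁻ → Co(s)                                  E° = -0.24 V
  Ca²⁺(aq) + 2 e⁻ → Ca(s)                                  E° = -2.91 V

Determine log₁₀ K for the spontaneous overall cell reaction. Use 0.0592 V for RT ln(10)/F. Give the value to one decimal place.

90.2

Cathode: Co²⁺/Co; anode: Ca²⁺/Ca. E°cell = +2.67 V, n = 2.
log K = nE°cell / 0.0592 = (2)(+2.67) / 0.0592 = 90.2.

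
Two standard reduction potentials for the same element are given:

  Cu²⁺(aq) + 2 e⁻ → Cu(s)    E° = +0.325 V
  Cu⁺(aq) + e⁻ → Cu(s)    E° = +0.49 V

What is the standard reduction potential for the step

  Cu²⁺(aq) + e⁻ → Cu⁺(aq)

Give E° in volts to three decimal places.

Sequential free energies add, so n₃E°₃ = n₁E°₁ + n₂E°₂.
With n₃ = 2, and the known step contributing 1×(+0.49) V, the unknown satisfies 1·E° = 2×(+0.325) − 1×(+0.49) = +0.160.
E° = +0.160 / 1 = +0.160 V.

+0.160 V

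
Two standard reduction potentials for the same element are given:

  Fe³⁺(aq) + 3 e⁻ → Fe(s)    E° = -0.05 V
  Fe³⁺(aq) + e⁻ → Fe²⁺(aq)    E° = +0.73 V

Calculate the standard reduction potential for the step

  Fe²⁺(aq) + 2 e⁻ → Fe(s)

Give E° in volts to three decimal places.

-0.440 V

Sequential free energies add, so n₃E°₃ = n₁E°₁ + n₂E°₂.
With n₃ = 3, and the known step contributing 1×(+0.73) V, the unknown satisfies 2·E° = 3×(-0.05) − 1×(+0.73) = -0.880.
E° = -0.880 / 2 = -0.440 V.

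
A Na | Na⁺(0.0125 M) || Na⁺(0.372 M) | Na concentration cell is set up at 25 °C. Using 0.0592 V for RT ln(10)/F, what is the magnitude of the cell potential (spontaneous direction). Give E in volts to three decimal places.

For a concentration cell E°cell = 0. The 0.372 M side is the cathode (reduction is favoured where [Na⁺] is higher).
With n = 1, E = −(0.0592/1) log([Na⁺]ₐₙ/[Na⁺]꜀ₐₜ) = −(0.0592/1) log(0.0125/0.372) = −(0.0592/1)(-1.474) = +0.087 V.

+0.087 V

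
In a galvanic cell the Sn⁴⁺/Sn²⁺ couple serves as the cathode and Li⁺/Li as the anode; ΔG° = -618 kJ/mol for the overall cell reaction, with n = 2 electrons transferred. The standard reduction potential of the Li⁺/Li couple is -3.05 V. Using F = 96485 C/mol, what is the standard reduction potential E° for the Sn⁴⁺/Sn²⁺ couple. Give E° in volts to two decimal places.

+0.15 V

E°cell = −ΔG°/(nF) = −(-618×10³)/((2)(96485)) = +3.203 V.
Since Sn⁴⁺/Sn²⁺ is the cathode and Li⁺/Li the anode, E°cell = E°(Sn⁴⁺/Sn²⁺) − E°(Li⁺/Li).
So E°(Sn⁴⁺/Sn²⁺) = E°cell + E°(Li⁺/Li) = +3.203 + (-3.05) = +0.15 V.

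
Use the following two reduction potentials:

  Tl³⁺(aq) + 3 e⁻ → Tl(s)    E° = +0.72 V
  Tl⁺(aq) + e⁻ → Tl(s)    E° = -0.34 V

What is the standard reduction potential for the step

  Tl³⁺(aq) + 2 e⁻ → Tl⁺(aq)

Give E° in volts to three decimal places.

+1.250 V

Sequential free energies add, so n₃E°₃ = n₁E°₁ + n₂E°₂.
With n₃ = 3, and the known step contributing 1×(-0.34) V, the unknown satisfies 2·E° = 3×(+0.72) − 1×(-0.34) = +2.500.
E° = +2.500 / 2 = +1.250 V.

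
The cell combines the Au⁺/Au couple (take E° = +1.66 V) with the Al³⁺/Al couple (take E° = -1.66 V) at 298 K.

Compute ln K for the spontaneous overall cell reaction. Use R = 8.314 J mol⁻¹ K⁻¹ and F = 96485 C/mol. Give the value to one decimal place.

387.9

Cathode: Au⁺/Au; anode: Al³⁺/Al. E°cell = (+1.66) − (-1.66) = +3.32 V, with n = 3.
ΔG° = −nFE° = −RT ln K, so ln K = nFE°/(RT) = (3)(96485)(+3.32) / ((8.314)(298)) = 387.876.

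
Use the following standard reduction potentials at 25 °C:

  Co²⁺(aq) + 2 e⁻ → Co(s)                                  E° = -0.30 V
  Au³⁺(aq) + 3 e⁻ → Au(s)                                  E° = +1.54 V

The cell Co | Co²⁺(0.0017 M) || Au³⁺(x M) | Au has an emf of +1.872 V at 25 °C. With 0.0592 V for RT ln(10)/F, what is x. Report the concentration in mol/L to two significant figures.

Au³⁺/Au is the cathode, Co²⁺/Co the anode: E°cell = +1.84 V, n = 6.
Overall reaction: 2 Au³⁺(aq) + 3 Co(s) → 2 Au(s) + 3 Co²⁺(aq); Q = [Co²⁺]^3/[Au³⁺]^2.
From E = E° − (0.0592/n) log Q: log Q = (E° − E)·n/0.0592 = (+1.84 − (+1.872))·6/0.0592 = -3.2432.
So 2·log[Au³⁺] = 3·log(0.0017) − log Q = -8.3087 − (-3.2432) = -5.0655; log[Au³⁺] = -5.0655 / 2 = -2.5328; [Au³⁺] = 10^(-2.5328) ≈ 0.0029 M.

0.0029 M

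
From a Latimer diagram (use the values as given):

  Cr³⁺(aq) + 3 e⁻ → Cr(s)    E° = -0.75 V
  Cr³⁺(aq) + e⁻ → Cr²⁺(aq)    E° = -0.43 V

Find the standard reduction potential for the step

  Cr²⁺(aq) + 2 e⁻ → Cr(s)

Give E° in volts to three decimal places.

-0.910 V

Sequential free energies add, so n₃E°₃ = n₁E°₁ + n₂E°₂.
With n₃ = 3, and the known step contributing 1×(-0.43) V, the unknown satisfies 2·E° = 3×(-0.75) − 1×(-0.43) = -1.820.
E° = -1.820 / 2 = -0.910 V.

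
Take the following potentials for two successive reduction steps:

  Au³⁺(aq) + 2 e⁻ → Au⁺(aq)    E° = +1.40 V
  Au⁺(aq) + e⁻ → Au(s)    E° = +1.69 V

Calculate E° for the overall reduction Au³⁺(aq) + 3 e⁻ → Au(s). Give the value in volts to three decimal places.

Adding the free-energy changes (−nFE°) of the two steps gives −n₃FE°₃ = −n₁FE°₁ − n₂FE°₂.
E°₃ = (2×+1.40 + 1×+1.69) / 3 = (+4.490) / 3 = +1.497 V.

+1.497 V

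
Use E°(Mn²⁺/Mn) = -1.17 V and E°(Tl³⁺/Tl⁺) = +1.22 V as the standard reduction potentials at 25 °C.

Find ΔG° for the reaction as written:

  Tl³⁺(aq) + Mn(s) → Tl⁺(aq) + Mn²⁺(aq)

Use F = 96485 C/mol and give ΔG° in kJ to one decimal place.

As written, Tl³⁺/Tl⁺ is reduced (cathode) and Mn²⁺/Mn is oxidised (anode), so E°cell = (+1.22) − (-1.17) = +2.39 V.
Balancing electrons gives n = 2.
ΔG° = −nFE° = −(2)(96485)(+2.39) = -461,198 J = -461.2 kJ.

-461.2 kJ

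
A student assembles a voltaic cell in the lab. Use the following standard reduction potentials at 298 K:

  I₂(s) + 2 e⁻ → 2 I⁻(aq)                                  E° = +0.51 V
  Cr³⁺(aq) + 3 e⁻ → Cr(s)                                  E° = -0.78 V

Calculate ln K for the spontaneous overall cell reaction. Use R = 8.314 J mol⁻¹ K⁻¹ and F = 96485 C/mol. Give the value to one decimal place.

301.4

Cathode: I₂/I⁻; anode: Cr³⁺/Cr. E°cell = (+0.51) − (-0.78) = +1.29 V, with n = 6.
ΔG° = −nFE° = −RT ln K, so ln K = nFE°/(RT) = (6)(96485)(+1.29) / ((8.314)(298)) = 301.422.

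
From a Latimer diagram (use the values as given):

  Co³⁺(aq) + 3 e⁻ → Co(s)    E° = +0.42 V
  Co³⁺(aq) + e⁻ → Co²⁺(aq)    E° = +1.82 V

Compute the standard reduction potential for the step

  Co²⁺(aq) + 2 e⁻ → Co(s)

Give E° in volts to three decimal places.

Sequential free energies add, so n₃E°₃ = n₁E°₁ + n₂E°₂.
With n₃ = 3, and the known step contributing 1×(+1.82) V, the unknown satisfies 2·E° = 3×(+0.42) − 1×(+1.82) = -0.560.
E° = -0.560 / 2 = -0.280 V.

-0.280 V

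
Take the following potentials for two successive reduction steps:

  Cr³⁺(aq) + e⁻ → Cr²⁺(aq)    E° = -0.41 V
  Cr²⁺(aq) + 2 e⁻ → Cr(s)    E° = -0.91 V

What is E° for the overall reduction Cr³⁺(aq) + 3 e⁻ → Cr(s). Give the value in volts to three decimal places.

Adding the free-energy changes (−nFE°) of the two steps gives −n₃FE°₃ = −n₁FE°₁ − n₂FE°₂.
E°₃ = (1×-0.41 + 2×-0.91) / 3 = (-2.230) / 3 = -0.743 V.

-0.743 V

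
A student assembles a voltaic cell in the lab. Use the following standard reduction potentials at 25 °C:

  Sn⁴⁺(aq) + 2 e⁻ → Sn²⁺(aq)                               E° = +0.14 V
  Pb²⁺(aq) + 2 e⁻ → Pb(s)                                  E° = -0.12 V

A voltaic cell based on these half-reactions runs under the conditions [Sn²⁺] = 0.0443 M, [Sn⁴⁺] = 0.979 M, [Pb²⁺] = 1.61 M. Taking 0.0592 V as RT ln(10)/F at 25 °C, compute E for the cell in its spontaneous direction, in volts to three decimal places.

+0.294 V

Sn⁴⁺/Sn²⁺ is the cathode (higher E°), Pb²⁺/Pb the anode: E°cell = +0.14 − (-0.12) = +0.26 V, n = 2.
Overall: Sn⁴⁺(aq) + Pb(s) → Sn²⁺(aq) + Pb²⁺(aq)
Q = [Sn²⁺]·[Pb²⁺] / ([Sn⁴⁺]); log Q = -1.138.
E = E° − (0.0592/n) log Q = +0.26 − (0.0592/2)(-1.138) = +0.294 V.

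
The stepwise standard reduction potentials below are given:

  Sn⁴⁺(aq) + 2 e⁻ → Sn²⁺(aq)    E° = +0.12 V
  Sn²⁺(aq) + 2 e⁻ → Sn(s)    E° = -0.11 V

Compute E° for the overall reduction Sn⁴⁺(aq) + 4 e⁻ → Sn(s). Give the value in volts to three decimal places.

Standard free energies of sequential steps add: ΔG°₃ = ΔG°₁ + ΔG°₂, so n₃E°₃ = n₁E°₁ + n₂E°₂.
E°₃ = (2×+0.12 + 2×-0.11) / 4 = (+0.020) / 4 = +0.005 V.

+0.005 V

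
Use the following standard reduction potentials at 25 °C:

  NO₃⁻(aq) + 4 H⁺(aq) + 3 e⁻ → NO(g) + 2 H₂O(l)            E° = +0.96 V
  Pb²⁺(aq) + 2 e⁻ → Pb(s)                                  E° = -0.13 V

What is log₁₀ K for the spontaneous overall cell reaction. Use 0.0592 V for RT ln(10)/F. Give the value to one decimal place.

Cathode: NO₃⁻/NO; anode: Pb²⁺/Pb. E°cell = +1.09 V, n = 6.
log K = nE°cell / 0.0592 = (6)(+1.09) / 0.0592 = 110.5.

110.5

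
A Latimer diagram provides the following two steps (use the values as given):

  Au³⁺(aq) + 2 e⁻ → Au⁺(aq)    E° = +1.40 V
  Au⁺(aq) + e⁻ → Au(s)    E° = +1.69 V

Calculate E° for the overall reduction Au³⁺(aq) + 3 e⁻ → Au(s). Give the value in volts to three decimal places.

Standard free energies of sequential steps add: ΔG°₃ = ΔG°₁ + ΔG°₂, so n₃E°₃ = n₁E°₁ + n₂E°₂.
E°₃ = (2×+1.40 + 1×+1.69) / 3 = (+4.490) / 3 = +1.497 V.
E° values themselves are not directly additive — weighting by electron count is essential.

+1.497 V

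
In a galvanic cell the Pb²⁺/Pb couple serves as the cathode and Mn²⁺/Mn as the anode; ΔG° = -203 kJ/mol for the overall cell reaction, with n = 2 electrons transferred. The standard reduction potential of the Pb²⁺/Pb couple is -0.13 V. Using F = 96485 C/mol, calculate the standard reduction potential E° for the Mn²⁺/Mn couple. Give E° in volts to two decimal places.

E°cell = −ΔG°/(nF) = −(-203×10³)/((2)(96485)) = +1.052 V.
Since Pb²⁺/Pb is the cathode and Mn²⁺/Mn the anode, E°cell = E°(Pb²⁺/Pb) − E°(Mn²⁺/Mn).
So E°(Mn²⁺/Mn) = E°(Pb²⁺/Pb) − E°cell = (-0.13) − (+1.052) = -1.18 V.

-1.18 V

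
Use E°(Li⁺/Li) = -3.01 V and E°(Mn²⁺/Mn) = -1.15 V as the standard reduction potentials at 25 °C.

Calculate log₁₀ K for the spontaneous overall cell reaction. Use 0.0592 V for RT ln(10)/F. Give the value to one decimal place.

Cathode: Mn²⁺/Mn; anode: Li⁺/Li. E°cell = +1.86 V, n = 2.
log K = nE°cell / 0.0592 = (2)(+1.86) / 0.0592 = 62.8.

62.8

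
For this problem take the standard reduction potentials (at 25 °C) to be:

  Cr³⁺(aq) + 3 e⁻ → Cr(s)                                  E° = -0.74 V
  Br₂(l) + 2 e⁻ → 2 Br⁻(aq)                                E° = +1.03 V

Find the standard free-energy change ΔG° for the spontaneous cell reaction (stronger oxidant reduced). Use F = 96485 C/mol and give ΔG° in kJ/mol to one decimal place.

Br₂/Br⁻ (E° = +1.03 V) is the cathode; Cr³⁺/Cr (E° = -0.74 V) is the anode, so E°cell = +1.77 V.
Balancing electrons gives n = 6 (lcm of 2 and 3).
ΔG° = −nFE° = −(6)(96485)(+1.77) = -1,024,671 J = -1024.7 kJ/mol.

-1024.7 kJ/mol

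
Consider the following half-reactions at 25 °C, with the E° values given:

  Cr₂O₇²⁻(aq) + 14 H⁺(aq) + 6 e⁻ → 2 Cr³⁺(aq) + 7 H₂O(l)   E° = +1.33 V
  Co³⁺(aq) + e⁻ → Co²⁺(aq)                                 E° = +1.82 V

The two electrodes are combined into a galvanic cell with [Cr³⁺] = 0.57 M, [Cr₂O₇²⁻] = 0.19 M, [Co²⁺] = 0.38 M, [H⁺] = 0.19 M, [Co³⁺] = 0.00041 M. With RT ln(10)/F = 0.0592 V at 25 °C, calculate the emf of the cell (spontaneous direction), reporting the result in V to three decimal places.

Co³⁺/Co²⁺ is the cathode (higher E°), Cr₂O₇²⁻/Cr³⁺ the anode: E°cell = +1.82 − (+1.33) = +0.49 V, n = 6.
Overall: 6 Co³⁺(aq) + 2 Cr³⁺(aq) + 7 H₂O(l) → 6 Co²⁺(aq) + Cr₂O₇²⁻(aq) + 14 H⁺(aq)
Q = [Co²⁺]^6·[Cr₂O₇²⁻]·[H⁺]^14 / ([Co³⁺]^6·[Cr³⁺]^2); log Q = 7.472.
E = E° − (0.0592/n) log Q = +0.49 − (0.0592/6)(7.472) = +0.416 V.

+0.416 V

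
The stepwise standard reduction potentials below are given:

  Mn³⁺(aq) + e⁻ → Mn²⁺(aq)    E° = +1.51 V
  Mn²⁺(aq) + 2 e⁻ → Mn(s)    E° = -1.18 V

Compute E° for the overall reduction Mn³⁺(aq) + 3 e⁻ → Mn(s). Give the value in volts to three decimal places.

Adding the free-energy changes (−nFE°) of the two steps gives −n₃FE°₃ = −n₁FE°₁ − n₂FE°₂.
E°₃ = (1×+1.51 + 2×-1.18) / 3 = (-0.850) / 3 = -0.283 V.

-0.283 V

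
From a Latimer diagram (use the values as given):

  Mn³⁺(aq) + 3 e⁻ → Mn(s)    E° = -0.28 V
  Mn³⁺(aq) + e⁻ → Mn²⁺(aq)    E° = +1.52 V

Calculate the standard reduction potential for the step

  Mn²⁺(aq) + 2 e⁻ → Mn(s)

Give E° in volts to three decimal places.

-1.180 V

Sequential free energies add, so n₃E°₃ = n₁E°₁ + n₂E°₂.
With n₃ = 3, and the known step contributing 1×(+1.52) V, the unknown satisfies 2·E° = 3×(-0.28) − 1×(+1.52) = -2.360.
E° = -2.360 / 2 = -1.180 V.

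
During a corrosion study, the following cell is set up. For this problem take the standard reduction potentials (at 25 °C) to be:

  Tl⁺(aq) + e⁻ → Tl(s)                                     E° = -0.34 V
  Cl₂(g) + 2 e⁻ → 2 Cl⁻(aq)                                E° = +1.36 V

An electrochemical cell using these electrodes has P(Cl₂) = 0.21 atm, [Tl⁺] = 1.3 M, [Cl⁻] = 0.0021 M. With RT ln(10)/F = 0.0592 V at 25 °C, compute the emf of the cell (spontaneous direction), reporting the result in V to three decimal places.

Cl₂/Cl⁻ is the cathode (higher E°), Tl⁺/Tl the anode: E°cell = +1.36 − (-0.34) = +1.70 V, n = 2.
Overall: Cl₂(g) + 2 Tl(s) → 2 Cl⁻(aq) + 2 Tl⁺(aq)
Q = [Cl⁻]^2·[Tl⁺]^2 / (P(Cl₂)); log Q = -4.450.
E = E° − (0.0592/n) log Q = +1.70 − (0.0592/2)(-4.450) = +1.832 V.

+1.832 V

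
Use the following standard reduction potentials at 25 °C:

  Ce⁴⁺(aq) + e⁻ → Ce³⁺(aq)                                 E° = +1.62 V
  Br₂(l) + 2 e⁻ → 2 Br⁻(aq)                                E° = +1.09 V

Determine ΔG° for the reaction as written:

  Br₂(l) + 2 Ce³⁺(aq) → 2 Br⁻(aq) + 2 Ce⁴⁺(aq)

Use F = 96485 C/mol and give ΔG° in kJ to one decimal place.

As written, Br₂/Br⁻ is reduced (cathode) and Ce⁴⁺/Ce³⁺ is oxidised (anode), so E°cell = (+1.09) − (+1.62) = -0.53 V.
Balancing electrons gives n = 2.
ΔG° = −nFE° = −(2)(96485)(-0.53) = 102,274 J = +102.3 kJ.

+102.3 kJ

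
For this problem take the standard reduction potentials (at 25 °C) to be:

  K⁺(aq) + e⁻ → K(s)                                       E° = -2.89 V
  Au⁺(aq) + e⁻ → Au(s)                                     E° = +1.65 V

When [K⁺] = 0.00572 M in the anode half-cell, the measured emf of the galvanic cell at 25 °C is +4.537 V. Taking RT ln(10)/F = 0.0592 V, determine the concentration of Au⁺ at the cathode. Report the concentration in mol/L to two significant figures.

Au⁺/Au is the cathode, K⁺/K the anode: E°cell = +4.54 V, n = 1.
Overall reaction: Au⁺(aq) + K(s) → Au(s) + K⁺(aq); Q = [K⁺]^1/[Au⁺]^1.
From E = E° − (0.0592/n) log Q: log Q = (E° − E)·n/0.0592 = (+4.54 − (+4.537))·1/0.0592 = 0.0507.
So 1·log[Au⁺] = 1·log(0.00572) − log Q = -2.2426 − (0.0507) = -2.2933; [Au⁺] = 10^(-2.2933) ≈ 0.0051 M.

0.0051 M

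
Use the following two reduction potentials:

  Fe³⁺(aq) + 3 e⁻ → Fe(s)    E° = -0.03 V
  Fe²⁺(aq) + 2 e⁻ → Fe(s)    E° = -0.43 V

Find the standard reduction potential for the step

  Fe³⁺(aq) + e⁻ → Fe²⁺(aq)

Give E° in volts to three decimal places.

+0.770 V

Sequential free energies add, so n₃E°₃ = n₁E°₁ + n₂E°₂.
With n₃ = 3, and the known step contributing 2×(-0.43) V, the unknown satisfies 1·E° = 3×(-0.03) − 2×(-0.43) = +0.770.
E° = +0.770 / 1 = +0.770 V.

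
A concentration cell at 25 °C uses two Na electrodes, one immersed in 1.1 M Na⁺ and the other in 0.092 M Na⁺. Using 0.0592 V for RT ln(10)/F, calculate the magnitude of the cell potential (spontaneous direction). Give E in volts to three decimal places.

For a concentration cell E°cell = 0. The 1.1 M side is the cathode (reduction is favoured where [Na⁺] is higher).
With n = 1, E = −(0.0592/1) log([Na⁺]ₐₙ/[Na⁺]꜀ₐₜ) = −(0.0592/1) log(0.092/1.1) = −(0.0592/1)(-1.078) = +0.064 V.

+0.064 V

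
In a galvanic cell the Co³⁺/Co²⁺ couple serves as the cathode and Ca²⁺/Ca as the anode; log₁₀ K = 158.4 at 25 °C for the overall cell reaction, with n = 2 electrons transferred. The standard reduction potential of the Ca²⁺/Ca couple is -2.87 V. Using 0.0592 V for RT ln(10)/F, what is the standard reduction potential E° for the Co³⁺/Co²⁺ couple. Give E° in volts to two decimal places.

E°cell = (0.0592/n)·log K = (0.0592/2)(158.4) = +4.689 V.
Since Co³⁺/Co²⁺ is the cathode and Ca²⁺/Ca the anode, E°cell = E°(Co³⁺/Co²⁺) − E°(Ca²⁺/Ca).
So E°(Co³⁺/Co²⁺) = E°cell + E°(Ca²⁺/Ca) = +4.689 + (-2.87) = +1.82 V.

+1.82 V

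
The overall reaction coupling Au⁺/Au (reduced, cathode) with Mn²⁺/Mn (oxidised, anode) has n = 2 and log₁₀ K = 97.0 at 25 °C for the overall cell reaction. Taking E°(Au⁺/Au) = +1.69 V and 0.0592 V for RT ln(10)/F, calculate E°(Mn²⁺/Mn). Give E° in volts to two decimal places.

E°cell = (0.0592/n)·log K = (0.0592/2)(97.0) = +2.871 V.
Since Au⁺/Au is the cathode and Mn²⁺/Mn the anode, E°cell = E°(Au⁺/Au) − E°(Mn²⁺/Mn).
So E°(Mn²⁺/Mn) = E°(Au⁺/Au) − E°cell = (+1.69) − (+2.871) = -1.18 V.

-1.18 V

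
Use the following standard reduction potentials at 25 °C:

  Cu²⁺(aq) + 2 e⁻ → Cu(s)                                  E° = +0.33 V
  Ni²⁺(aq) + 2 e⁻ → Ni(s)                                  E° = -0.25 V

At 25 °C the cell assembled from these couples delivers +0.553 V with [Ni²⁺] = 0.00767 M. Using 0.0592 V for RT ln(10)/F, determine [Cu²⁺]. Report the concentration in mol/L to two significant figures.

Cu²⁺/Cu is the cathode, Ni²⁺/Ni the anode: E°cell = +0.58 V, n = 2.
Overall reaction: Cu²⁺(aq) + Ni(s) → Cu(s) + Ni²⁺(aq); Q = [Ni²⁺]^1/[Cu²⁺]^1.
From E = E° − (0.0592/n) log Q: log Q = (E° − E)·n/0.0592 = (+0.58 − (+0.553))·2/0.0592 = 0.9122.
So 1·log[Cu²⁺] = 1·log(0.00767) − log Q = -2.1152 − (0.9122) = -3.0274; [Cu²⁺] = 10^(-3.0274) ≈ 0.00094 M.

0.00094 M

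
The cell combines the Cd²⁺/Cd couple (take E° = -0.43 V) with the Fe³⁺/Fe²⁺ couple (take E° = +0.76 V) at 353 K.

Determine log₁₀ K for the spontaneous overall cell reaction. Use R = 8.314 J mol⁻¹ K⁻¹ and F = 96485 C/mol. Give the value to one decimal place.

34.0

Cathode: Fe³⁺/Fe²⁺; anode: Cd²⁺/Cd. E°cell = (+0.76) − (-0.43) = +1.19 V, with n = 2.
ΔG° = −nFE° = −RT ln K, so ln K = nFE°/(RT) = (2)(96485)(+1.19) / ((8.314)(353)) = 78.244.
log₁₀ K = 78.244 / ln 10 = 34.0.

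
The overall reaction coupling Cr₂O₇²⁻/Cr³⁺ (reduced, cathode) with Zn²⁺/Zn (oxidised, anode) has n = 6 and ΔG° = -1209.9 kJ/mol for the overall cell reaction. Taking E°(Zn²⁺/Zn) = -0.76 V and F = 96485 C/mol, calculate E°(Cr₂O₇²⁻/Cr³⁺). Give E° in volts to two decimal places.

+1.33 V

E°cell = −ΔG°/(nF) = −(-1209.9×10³)/((6)(96485)) = +2.090 V.
Since Cr₂O₇²⁻/Cr³⁺ is the cathode and Zn²⁺/Zn the anode, E°cell = E°(Cr₂O₇²⁻/Cr³⁺) − E°(Zn²⁺/Zn).
So E°(Cr₂O₇²⁻/Cr³⁺) = E°cell + E°(Zn²⁺/Zn) = +2.090 + (-0.76) = +1.33 V.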